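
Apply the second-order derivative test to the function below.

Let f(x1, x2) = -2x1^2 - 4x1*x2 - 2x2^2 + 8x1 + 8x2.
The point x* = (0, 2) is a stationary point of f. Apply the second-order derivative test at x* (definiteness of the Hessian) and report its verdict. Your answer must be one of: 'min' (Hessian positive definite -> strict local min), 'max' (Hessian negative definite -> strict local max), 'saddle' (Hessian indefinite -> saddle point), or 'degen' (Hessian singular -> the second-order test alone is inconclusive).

Compute the Hessian H = grad^2 f:
  H = [[-4, -4], [-4, -4]]
Verify stationarity: grad f(x*) = H x* + g = (0, 0).
Eigenvalues of H: -8, 0.
H has a zero eigenvalue (singular; negative semidefinite but not definite), so H is neither positive definite, negative definite, nor indefinite. The second-order test alone is inconclusive -> degen.
(Indeed, f is constant along the null direction of H through x*, so x* is not a strict local extremum.)

degen


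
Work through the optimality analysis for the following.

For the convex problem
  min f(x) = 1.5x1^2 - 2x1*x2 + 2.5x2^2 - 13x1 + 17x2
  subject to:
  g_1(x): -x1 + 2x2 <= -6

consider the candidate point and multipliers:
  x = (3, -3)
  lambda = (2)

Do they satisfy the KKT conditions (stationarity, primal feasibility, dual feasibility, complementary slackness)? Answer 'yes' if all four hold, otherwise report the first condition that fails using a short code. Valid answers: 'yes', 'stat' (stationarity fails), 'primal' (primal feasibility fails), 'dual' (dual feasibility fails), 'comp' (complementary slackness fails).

Gradient of f: grad f(x) = Q x + c = (2, -4)
Constraint values g_i(x) = a_i^T x - b_i:
  g_1((3, -3)) = -3
Stationarity residual: grad f(x) + sum_i lambda_i a_i = (0, 0)
  -> stationarity OK
Primal feasibility (all g_i <= 0): OK
Dual feasibility (all lambda_i >= 0): OK
Complementary slackness (lambda_i * g_i(x) = 0 for all i): FAILS

Verdict: the first failing condition is complementary_slackness -> comp.

comp


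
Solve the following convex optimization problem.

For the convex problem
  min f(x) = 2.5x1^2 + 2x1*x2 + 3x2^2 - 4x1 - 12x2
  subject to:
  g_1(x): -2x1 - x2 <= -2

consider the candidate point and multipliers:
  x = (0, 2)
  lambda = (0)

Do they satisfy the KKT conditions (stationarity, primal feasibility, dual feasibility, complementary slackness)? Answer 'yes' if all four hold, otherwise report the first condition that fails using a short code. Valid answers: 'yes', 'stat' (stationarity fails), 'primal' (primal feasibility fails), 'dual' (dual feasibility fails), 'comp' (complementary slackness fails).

Gradient of f: grad f(x) = Q x + c = (0, 0)
Constraint values g_i(x) = a_i^T x - b_i:
  g_1((0, 2)) = 0
Stationarity residual: grad f(x) + sum_i lambda_i a_i = (0, 0)
  -> stationarity OK
Primal feasibility (all g_i <= 0): OK
Dual feasibility (all lambda_i >= 0): OK
Complementary slackness (lambda_i * g_i(x) = 0 for all i): OK

Verdict: yes, KKT holds.

yes


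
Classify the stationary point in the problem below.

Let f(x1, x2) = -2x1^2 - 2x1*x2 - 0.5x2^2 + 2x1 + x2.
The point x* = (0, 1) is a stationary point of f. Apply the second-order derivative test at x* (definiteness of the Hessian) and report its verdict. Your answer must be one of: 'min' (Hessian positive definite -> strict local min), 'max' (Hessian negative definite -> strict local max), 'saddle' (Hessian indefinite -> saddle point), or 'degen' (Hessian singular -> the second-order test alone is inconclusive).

Compute the Hessian H = grad^2 f:
  H = [[-4, -2], [-2, -1]]
Verify stationarity: grad f(x*) = H x* + g = (0, 0).
Eigenvalues of H: -5, 0.
H has a zero eigenvalue (singular; negative semidefinite but not definite), so H is neither positive definite, negative definite, nor indefinite. The second-order test alone is inconclusive -> degen.
(Indeed, f is constant along the null direction of H through x*, so x* is not a strict local extremum.)

degen


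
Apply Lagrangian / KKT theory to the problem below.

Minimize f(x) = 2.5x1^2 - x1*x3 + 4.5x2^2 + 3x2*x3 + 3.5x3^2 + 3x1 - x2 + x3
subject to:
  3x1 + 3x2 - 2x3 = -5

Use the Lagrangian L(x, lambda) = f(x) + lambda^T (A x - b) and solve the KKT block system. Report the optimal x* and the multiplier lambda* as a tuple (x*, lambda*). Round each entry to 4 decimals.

Form the Lagrangian:
  L(x, lambda) = (1/2) x^T Q x + c^T x + lambda^T (A x - b)
Stationarity (grad_x L = 0): Q x + c + A^T lambda = 0.
Primal feasibility: A x = b.

This gives the KKT block system:
  [ Q   A^T ] [ x     ]   [-c ]
  [ A    0  ] [ lambda ] = [ b ]

Solving the linear system:
  x*      = (-1.2576, -0.3162, 0.1394)
  lambda* = (1.1424)
  f(x*)   = 1.1975

x* = (-1.2576, -0.3162, 0.1394), lambda* = (1.1424)


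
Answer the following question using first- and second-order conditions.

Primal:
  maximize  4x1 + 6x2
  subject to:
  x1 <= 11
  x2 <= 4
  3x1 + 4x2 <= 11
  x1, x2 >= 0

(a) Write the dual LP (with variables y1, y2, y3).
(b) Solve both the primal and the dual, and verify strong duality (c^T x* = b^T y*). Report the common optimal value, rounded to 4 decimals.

The standard primal-dual pair for 'max c^T x s.t. A x <= b, x >= 0' is:
  Dual:  min b^T y  s.t.  A^T y >= c,  y >= 0.

So the dual LP is:
  minimize  11y1 + 4y2 + 11y3
  subject to:
    y1 + 3y3 >= 4
    y2 + 4y3 >= 6
    y1, y2, y3 >= 0

Solving the primal: x* = (0, 2.75).
  primal value c^T x* = 16.5.
Solving the dual: y* = (0, 0, 1.5).
  dual value b^T y* = 16.5.
Strong duality: c^T x* = b^T y*. Confirmed.

16.5


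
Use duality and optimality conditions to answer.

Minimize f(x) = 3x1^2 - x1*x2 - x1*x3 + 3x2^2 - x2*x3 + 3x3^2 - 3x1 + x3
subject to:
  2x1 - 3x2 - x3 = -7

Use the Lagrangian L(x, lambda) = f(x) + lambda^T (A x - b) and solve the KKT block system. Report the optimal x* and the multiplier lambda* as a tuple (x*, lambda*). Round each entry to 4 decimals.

Form the Lagrangian:
  L(x, lambda) = (1/2) x^T Q x + c^T x + lambda^T (A x - b)
Stationarity (grad_x L = 0): Q x + c + A^T lambda = 0.
Primal feasibility: A x = b.

This gives the KKT block system:
  [ Q   A^T ] [ x     ]   [-c ]
  [ A    0  ] [ lambda ] = [ b ]

Solving the linear system:
  x*      = (-0.2857, 1.9048, 0.7143)
  lambda* = (3.6667)
  f(x*)   = 13.619

x* = (-0.2857, 1.9048, 0.7143), lambda* = (3.6667)


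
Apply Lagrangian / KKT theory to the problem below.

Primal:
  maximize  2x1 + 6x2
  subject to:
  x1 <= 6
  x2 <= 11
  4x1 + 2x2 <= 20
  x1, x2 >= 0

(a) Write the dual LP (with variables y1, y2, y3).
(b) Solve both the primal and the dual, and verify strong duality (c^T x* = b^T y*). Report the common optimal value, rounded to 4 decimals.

The standard primal-dual pair for 'max c^T x s.t. A x <= b, x >= 0' is:
  Dual:  min b^T y  s.t.  A^T y >= c,  y >= 0.

So the dual LP is:
  minimize  6y1 + 11y2 + 20y3
  subject to:
    y1 + 4y3 >= 2
    y2 + 2y3 >= 6
    y1, y2, y3 >= 0

Solving the primal: x* = (0, 10).
  primal value c^T x* = 60.
Solving the dual: y* = (0, 0, 3).
  dual value b^T y* = 60.
Strong duality: c^T x* = b^T y*. Confirmed.

60


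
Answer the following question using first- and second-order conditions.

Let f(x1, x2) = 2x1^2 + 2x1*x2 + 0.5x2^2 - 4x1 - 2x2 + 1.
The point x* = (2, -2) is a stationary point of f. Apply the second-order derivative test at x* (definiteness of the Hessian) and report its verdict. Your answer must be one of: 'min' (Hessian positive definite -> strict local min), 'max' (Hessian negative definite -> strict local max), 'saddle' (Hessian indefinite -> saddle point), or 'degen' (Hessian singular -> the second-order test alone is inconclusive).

Compute the Hessian H = grad^2 f:
  H = [[4, 2], [2, 1]]
Verify stationarity: grad f(x*) = H x* + g = (0, 0).
Eigenvalues of H: 0, 5.
H has a zero eigenvalue (singular; positive semidefinite but not definite), so H is neither positive definite, negative definite, nor indefinite. The second-order test alone is inconclusive -> degen.
(Indeed, f is constant along the null direction of H through x*, so x* is not a strict local extremum.)

degen


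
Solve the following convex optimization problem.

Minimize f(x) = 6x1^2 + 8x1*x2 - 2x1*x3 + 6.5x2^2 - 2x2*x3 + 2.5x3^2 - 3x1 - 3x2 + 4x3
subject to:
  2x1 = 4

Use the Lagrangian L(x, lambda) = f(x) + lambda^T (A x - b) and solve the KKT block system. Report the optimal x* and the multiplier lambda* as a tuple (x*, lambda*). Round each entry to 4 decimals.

Form the Lagrangian:
  L(x, lambda) = (1/2) x^T Q x + c^T x + lambda^T (A x - b)
Stationarity (grad_x L = 0): Q x + c + A^T lambda = 0.
Primal feasibility: A x = b.

This gives the KKT block system:
  [ Q   A^T ] [ x     ]   [-c ]
  [ A    0  ] [ lambda ] = [ b ]

Solving the linear system:
  x*      = (2, -1.0656, -0.4262)
  lambda* = (-6.6639)
  f(x*)   = 11.0738

x* = (2, -1.0656, -0.4262), lambda* = (-6.6639)


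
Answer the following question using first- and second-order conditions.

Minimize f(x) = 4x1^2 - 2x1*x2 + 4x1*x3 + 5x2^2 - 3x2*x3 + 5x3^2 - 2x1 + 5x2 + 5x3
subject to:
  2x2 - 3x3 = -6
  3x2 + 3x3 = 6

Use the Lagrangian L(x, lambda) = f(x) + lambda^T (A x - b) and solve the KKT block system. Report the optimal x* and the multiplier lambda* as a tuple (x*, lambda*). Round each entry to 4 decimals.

Form the Lagrangian:
  L(x, lambda) = (1/2) x^T Q x + c^T x + lambda^T (A x - b)
Stationarity (grad_x L = 0): Q x + c + A^T lambda = 0.
Primal feasibility: A x = b.

This gives the KKT block system:
  [ Q   A^T ] [ x     ]   [-c ]
  [ A    0  ] [ lambda ] = [ b ]

Solving the linear system:
  x*      = (-0.75, 0, 2)
  lambda* = (4.3, -3.0333)
  f(x*)   = 27.75

x* = (-0.75, 0, 2), lambda* = (4.3, -3.0333)


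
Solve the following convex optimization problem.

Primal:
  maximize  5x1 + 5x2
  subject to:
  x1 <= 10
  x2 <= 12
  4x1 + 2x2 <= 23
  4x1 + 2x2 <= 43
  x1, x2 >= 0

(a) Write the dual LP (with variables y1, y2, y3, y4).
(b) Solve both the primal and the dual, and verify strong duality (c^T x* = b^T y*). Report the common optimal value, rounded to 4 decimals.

The standard primal-dual pair for 'max c^T x s.t. A x <= b, x >= 0' is:
  Dual:  min b^T y  s.t.  A^T y >= c,  y >= 0.

So the dual LP is:
  minimize  10y1 + 12y2 + 23y3 + 43y4
  subject to:
    y1 + 4y3 + 4y4 >= 5
    y2 + 2y3 + 2y4 >= 5
    y1, y2, y3, y4 >= 0

Solving the primal: x* = (0, 11.5).
  primal value c^T x* = 57.5.
Solving the dual: y* = (0, 0, 2.5, 0).
  dual value b^T y* = 57.5.
Strong duality: c^T x* = b^T y*. Confirmed.

57.5


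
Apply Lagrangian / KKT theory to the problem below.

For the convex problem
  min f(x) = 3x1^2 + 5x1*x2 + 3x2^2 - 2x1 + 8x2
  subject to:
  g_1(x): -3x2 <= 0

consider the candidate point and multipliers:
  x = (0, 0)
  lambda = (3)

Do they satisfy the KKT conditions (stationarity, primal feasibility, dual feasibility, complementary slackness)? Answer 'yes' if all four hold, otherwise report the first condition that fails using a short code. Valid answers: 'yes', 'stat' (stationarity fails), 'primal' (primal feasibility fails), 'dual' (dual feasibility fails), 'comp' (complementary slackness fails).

Gradient of f: grad f(x) = Q x + c = (-2, 8)
Constraint values g_i(x) = a_i^T x - b_i:
  g_1((0, 0)) = 0
Stationarity residual: grad f(x) + sum_i lambda_i a_i = (-2, -1)
  -> stationarity FAILS
Primal feasibility (all g_i <= 0): OK
Dual feasibility (all lambda_i >= 0): OK
Complementary slackness (lambda_i * g_i(x) = 0 for all i): OK

Verdict: the first failing condition is stationarity -> stat.

stat


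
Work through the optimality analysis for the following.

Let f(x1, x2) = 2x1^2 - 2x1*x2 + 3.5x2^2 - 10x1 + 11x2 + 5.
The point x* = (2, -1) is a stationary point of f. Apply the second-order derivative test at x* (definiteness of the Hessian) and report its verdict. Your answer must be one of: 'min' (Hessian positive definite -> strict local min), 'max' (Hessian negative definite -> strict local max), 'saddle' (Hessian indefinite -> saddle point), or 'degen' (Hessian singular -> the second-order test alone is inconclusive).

Compute the Hessian H = grad^2 f:
  H = [[4, -2], [-2, 7]]
Verify stationarity: grad f(x*) = H x* + g = (0, 0).
Eigenvalues of H: 3, 8.
Both eigenvalues > 0, so H is positive definite -> x* is a strict local min.

min


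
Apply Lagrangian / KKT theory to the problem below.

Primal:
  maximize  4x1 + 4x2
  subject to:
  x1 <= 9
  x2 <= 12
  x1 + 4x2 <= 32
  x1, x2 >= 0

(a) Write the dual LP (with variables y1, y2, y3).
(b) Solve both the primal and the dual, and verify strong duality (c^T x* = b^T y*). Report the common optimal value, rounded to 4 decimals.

The standard primal-dual pair for 'max c^T x s.t. A x <= b, x >= 0' is:
  Dual:  min b^T y  s.t.  A^T y >= c,  y >= 0.

So the dual LP is:
  minimize  9y1 + 12y2 + 32y3
  subject to:
    y1 + y3 >= 4
    y2 + 4y3 >= 4
    y1, y2, y3 >= 0

Solving the primal: x* = (9, 5.75).
  primal value c^T x* = 59.
Solving the dual: y* = (3, 0, 1).
  dual value b^T y* = 59.
Strong duality: c^T x* = b^T y*. Confirmed.

59


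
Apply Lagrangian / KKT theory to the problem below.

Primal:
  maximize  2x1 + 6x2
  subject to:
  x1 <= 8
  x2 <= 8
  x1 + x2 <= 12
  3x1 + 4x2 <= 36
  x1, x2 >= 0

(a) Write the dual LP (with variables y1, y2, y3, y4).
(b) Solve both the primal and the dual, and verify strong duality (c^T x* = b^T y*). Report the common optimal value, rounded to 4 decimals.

The standard primal-dual pair for 'max c^T x s.t. A x <= b, x >= 0' is:
  Dual:  min b^T y  s.t.  A^T y >= c,  y >= 0.

So the dual LP is:
  minimize  8y1 + 8y2 + 12y3 + 36y4
  subject to:
    y1 + y3 + 3y4 >= 2
    y2 + y3 + 4y4 >= 6
    y1, y2, y3, y4 >= 0

Solving the primal: x* = (1.3333, 8).
  primal value c^T x* = 50.6667.
Solving the dual: y* = (0, 3.3333, 0, 0.6667).
  dual value b^T y* = 50.6667.
Strong duality: c^T x* = b^T y*. Confirmed.

50.6667


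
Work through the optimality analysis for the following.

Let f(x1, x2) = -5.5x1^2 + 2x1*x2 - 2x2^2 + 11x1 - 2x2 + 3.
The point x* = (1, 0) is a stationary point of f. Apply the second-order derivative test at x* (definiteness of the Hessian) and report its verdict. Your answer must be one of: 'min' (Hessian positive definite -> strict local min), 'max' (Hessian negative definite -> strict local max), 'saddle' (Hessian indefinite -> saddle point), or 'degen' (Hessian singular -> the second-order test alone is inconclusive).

Compute the Hessian H = grad^2 f:
  H = [[-11, 2], [2, -4]]
Verify stationarity: grad f(x*) = H x* + g = (0, 0).
Eigenvalues of H: -11.5311, -3.4689.
Both eigenvalues < 0, so H is negative definite -> x* is a strict local max.

max


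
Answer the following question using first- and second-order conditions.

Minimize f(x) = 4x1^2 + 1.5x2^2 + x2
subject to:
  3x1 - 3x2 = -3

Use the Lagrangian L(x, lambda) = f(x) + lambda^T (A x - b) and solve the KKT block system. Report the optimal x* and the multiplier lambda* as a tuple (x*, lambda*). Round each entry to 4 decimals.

Form the Lagrangian:
  L(x, lambda) = (1/2) x^T Q x + c^T x + lambda^T (A x - b)
Stationarity (grad_x L = 0): Q x + c + A^T lambda = 0.
Primal feasibility: A x = b.

This gives the KKT block system:
  [ Q   A^T ] [ x     ]   [-c ]
  [ A    0  ] [ lambda ] = [ b ]

Solving the linear system:
  x*      = (-0.3636, 0.6364)
  lambda* = (0.9697)
  f(x*)   = 1.7727

x* = (-0.3636, 0.6364), lambda* = (0.9697)


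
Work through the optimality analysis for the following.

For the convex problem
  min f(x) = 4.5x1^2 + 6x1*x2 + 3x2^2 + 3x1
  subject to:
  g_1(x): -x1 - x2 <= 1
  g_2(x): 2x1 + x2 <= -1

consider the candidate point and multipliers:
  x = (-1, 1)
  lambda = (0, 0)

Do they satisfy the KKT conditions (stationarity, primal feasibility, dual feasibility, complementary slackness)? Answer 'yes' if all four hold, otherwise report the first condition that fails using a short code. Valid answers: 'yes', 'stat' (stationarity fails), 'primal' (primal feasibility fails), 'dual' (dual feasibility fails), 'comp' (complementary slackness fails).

Gradient of f: grad f(x) = Q x + c = (0, 0)
Constraint values g_i(x) = a_i^T x - b_i:
  g_1((-1, 1)) = -1
  g_2((-1, 1)) = 0
Stationarity residual: grad f(x) + sum_i lambda_i a_i = (0, 0)
  -> stationarity OK
Primal feasibility (all g_i <= 0): OK
Dual feasibility (all lambda_i >= 0): OK
Complementary slackness (lambda_i * g_i(x) = 0 for all i): OK

Verdict: yes, KKT holds.

yes


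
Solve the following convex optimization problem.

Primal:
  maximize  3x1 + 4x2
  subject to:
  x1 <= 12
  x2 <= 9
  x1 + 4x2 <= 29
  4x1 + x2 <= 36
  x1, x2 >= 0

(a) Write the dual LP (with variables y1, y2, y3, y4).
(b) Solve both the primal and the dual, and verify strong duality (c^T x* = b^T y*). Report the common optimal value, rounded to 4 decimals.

The standard primal-dual pair for 'max c^T x s.t. A x <= b, x >= 0' is:
  Dual:  min b^T y  s.t.  A^T y >= c,  y >= 0.

So the dual LP is:
  minimize  12y1 + 9y2 + 29y3 + 36y4
  subject to:
    y1 + y3 + 4y4 >= 3
    y2 + 4y3 + y4 >= 4
    y1, y2, y3, y4 >= 0

Solving the primal: x* = (7.6667, 5.3333).
  primal value c^T x* = 44.3333.
Solving the dual: y* = (0, 0, 0.8667, 0.5333).
  dual value b^T y* = 44.3333.
Strong duality: c^T x* = b^T y*. Confirmed.

44.3333


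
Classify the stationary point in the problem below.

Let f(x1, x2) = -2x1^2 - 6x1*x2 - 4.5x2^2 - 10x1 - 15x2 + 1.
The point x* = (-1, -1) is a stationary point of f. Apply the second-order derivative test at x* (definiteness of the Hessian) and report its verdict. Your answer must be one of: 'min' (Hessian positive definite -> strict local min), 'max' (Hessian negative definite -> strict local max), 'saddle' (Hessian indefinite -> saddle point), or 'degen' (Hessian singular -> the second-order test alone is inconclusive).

Compute the Hessian H = grad^2 f:
  H = [[-4, -6], [-6, -9]]
Verify stationarity: grad f(x*) = H x* + g = (0, 0).
Eigenvalues of H: -13, 0.
H has a zero eigenvalue (singular; negative semidefinite but not definite), so H is neither positive definite, negative definite, nor indefinite. The second-order test alone is inconclusive -> degen.
(Indeed, f is constant along the null direction of H through x*, so x* is not a strict local extremum.)

degen


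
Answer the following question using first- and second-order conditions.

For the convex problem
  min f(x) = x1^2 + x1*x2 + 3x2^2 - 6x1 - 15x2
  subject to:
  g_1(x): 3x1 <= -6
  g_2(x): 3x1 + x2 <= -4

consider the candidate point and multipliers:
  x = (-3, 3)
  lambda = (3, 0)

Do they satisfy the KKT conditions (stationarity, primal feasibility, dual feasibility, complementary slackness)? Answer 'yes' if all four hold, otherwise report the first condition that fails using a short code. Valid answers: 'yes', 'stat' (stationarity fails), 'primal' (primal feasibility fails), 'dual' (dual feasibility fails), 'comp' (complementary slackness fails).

Gradient of f: grad f(x) = Q x + c = (-9, 0)
Constraint values g_i(x) = a_i^T x - b_i:
  g_1((-3, 3)) = -3
  g_2((-3, 3)) = -2
Stationarity residual: grad f(x) + sum_i lambda_i a_i = (0, 0)
  -> stationarity OK
Primal feasibility (all g_i <= 0): OK
Dual feasibility (all lambda_i >= 0): OK
Complementary slackness (lambda_i * g_i(x) = 0 for all i): FAILS

Verdict: the first failing condition is complementary_slackness -> comp.

comp


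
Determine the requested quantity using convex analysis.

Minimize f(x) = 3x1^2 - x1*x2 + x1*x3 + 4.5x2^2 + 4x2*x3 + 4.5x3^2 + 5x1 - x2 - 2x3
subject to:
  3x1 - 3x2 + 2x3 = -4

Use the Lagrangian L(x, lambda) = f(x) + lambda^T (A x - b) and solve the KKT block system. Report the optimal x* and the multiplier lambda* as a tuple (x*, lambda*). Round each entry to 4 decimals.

Form the Lagrangian:
  L(x, lambda) = (1/2) x^T Q x + c^T x + lambda^T (A x - b)
Stationarity (grad_x L = 0): Q x + c + A^T lambda = 0.
Primal feasibility: A x = b.

This gives the KKT block system:
  [ Q   A^T ] [ x     ]   [-c ]
  [ A    0  ] [ lambda ] = [ b ]

Solving the linear system:
  x*      = (-1.2061, 0.1926, 0.098)
  lambda* = (0.777)
  f(x*)   = -1.6554

x* = (-1.2061, 0.1926, 0.098), lambda* = (0.777)


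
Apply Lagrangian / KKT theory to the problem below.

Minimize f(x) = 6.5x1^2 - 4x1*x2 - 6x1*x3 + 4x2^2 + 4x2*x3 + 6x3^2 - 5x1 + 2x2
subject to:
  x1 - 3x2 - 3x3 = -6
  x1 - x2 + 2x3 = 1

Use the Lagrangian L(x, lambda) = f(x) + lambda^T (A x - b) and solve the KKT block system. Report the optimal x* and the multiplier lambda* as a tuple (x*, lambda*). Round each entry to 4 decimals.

Form the Lagrangian:
  L(x, lambda) = (1/2) x^T Q x + c^T x + lambda^T (A x - b)
Stationarity (grad_x L = 0): Q x + c + A^T lambda = 0.
Primal feasibility: A x = b.

This gives the KKT block system:
  [ Q   A^T ] [ x     ]   [-c ]
  [ A    0  ] [ lambda ] = [ b ]

Solving the linear system:
  x*      = (0.8106, 1.4503, 0.8199)
  lambda* = (4.2284, 0.9545)
  f(x*)   = 11.6318

x* = (0.8106, 1.4503, 0.8199), lambda* = (4.2284, 0.9545)


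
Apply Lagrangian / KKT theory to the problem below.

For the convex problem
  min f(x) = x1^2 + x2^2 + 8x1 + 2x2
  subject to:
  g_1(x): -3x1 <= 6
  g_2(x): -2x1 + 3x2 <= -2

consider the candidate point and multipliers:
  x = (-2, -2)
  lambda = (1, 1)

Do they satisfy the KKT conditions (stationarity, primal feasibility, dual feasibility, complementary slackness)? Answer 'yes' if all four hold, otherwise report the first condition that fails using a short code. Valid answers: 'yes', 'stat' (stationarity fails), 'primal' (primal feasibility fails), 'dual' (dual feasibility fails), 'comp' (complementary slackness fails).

Gradient of f: grad f(x) = Q x + c = (4, -2)
Constraint values g_i(x) = a_i^T x - b_i:
  g_1((-2, -2)) = 0
  g_2((-2, -2)) = 0
Stationarity residual: grad f(x) + sum_i lambda_i a_i = (-1, 1)
  -> stationarity FAILS
Primal feasibility (all g_i <= 0): OK
Dual feasibility (all lambda_i >= 0): OK
Complementary slackness (lambda_i * g_i(x) = 0 for all i): OK

Verdict: the first failing condition is stationarity -> stat.

stat


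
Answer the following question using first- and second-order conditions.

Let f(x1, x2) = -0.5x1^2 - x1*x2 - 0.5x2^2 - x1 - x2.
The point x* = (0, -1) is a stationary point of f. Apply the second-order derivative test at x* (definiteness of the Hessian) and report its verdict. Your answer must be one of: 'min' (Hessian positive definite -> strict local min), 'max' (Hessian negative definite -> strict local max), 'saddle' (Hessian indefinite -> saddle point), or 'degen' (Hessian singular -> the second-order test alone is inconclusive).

Compute the Hessian H = grad^2 f:
  H = [[-1, -1], [-1, -1]]
Verify stationarity: grad f(x*) = H x* + g = (0, 0).
Eigenvalues of H: -2, 0.
H has a zero eigenvalue (singular; negative semidefinite but not definite), so H is neither positive definite, negative definite, nor indefinite. The second-order test alone is inconclusive -> degen.
(Indeed, f is constant along the null direction of H through x*, so x* is not a strict local extremum.)

degen


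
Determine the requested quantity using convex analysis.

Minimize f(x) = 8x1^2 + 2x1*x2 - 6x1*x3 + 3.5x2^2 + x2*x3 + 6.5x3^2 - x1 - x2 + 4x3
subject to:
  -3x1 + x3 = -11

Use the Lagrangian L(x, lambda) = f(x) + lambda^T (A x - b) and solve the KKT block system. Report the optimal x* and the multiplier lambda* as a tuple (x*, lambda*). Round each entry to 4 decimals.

Form the Lagrangian:
  L(x, lambda) = (1/2) x^T Q x + c^T x + lambda^T (A x - b)
Stationarity (grad_x L = 0): Q x + c + A^T lambda = 0.
Primal feasibility: A x = b.

This gives the KKT block system:
  [ Q   A^T ] [ x     ]   [-c ]
  [ A    0  ] [ lambda ] = [ b ]

Solving the linear system:
  x*      = (3.6758, -0.9113, 0.0275)
  lambda* = (18.6086)
  f(x*)   = 101.0199

x* = (3.6758, -0.9113, 0.0275), lambda* = (18.6086)


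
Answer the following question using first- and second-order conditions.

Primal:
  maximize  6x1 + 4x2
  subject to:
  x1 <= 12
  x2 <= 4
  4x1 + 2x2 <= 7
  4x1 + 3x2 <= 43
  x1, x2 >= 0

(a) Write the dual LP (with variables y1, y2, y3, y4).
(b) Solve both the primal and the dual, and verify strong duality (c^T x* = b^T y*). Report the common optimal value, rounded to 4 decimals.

The standard primal-dual pair for 'max c^T x s.t. A x <= b, x >= 0' is:
  Dual:  min b^T y  s.t.  A^T y >= c,  y >= 0.

So the dual LP is:
  minimize  12y1 + 4y2 + 7y3 + 43y4
  subject to:
    y1 + 4y3 + 4y4 >= 6
    y2 + 2y3 + 3y4 >= 4
    y1, y2, y3, y4 >= 0

Solving the primal: x* = (0, 3.5).
  primal value c^T x* = 14.
Solving the dual: y* = (0, 0, 2, 0).
  dual value b^T y* = 14.
Strong duality: c^T x* = b^T y*. Confirmed.

14


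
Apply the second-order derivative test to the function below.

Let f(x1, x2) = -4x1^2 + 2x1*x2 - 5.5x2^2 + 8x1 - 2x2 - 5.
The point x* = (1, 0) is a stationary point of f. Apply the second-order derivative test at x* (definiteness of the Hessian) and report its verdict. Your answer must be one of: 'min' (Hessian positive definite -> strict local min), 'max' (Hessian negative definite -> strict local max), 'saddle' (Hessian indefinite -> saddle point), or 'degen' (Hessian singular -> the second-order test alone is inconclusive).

Compute the Hessian H = grad^2 f:
  H = [[-8, 2], [2, -11]]
Verify stationarity: grad f(x*) = H x* + g = (0, 0).
Eigenvalues of H: -12, -7.
Both eigenvalues < 0, so H is negative definite -> x* is a strict local max.

max


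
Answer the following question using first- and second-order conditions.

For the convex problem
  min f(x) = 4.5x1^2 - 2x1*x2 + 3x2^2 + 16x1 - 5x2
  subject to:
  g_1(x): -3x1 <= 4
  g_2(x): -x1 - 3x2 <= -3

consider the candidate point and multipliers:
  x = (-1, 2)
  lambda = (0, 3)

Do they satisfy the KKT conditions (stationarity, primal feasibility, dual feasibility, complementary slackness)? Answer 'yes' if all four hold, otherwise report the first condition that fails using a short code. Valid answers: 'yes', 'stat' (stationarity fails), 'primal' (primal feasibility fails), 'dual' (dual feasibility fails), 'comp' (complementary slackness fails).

Gradient of f: grad f(x) = Q x + c = (3, 9)
Constraint values g_i(x) = a_i^T x - b_i:
  g_1((-1, 2)) = -1
  g_2((-1, 2)) = -2
Stationarity residual: grad f(x) + sum_i lambda_i a_i = (0, 0)
  -> stationarity OK
Primal feasibility (all g_i <= 0): OK
Dual feasibility (all lambda_i >= 0): OK
Complementary slackness (lambda_i * g_i(x) = 0 for all i): FAILS

Verdict: the first failing condition is complementary_slackness -> comp.

comp


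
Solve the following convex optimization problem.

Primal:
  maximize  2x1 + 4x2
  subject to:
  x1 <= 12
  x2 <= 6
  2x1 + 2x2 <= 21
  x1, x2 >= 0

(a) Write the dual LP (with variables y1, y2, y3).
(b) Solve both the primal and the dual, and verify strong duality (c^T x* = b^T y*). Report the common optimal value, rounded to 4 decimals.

The standard primal-dual pair for 'max c^T x s.t. A x <= b, x >= 0' is:
  Dual:  min b^T y  s.t.  A^T y >= c,  y >= 0.

So the dual LP is:
  minimize  12y1 + 6y2 + 21y3
  subject to:
    y1 + 2y3 >= 2
    y2 + 2y3 >= 4
    y1, y2, y3 >= 0

Solving the primal: x* = (4.5, 6).
  primal value c^T x* = 33.
Solving the dual: y* = (0, 2, 1).
  dual value b^T y* = 33.
Strong duality: c^T x* = b^T y*. Confirmed.

33


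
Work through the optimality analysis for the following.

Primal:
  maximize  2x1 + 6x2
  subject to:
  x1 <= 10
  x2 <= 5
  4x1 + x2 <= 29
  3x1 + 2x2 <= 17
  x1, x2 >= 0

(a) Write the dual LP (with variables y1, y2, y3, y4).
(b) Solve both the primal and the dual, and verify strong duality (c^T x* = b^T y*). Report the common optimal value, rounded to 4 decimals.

The standard primal-dual pair for 'max c^T x s.t. A x <= b, x >= 0' is:
  Dual:  min b^T y  s.t.  A^T y >= c,  y >= 0.

So the dual LP is:
  minimize  10y1 + 5y2 + 29y3 + 17y4
  subject to:
    y1 + 4y3 + 3y4 >= 2
    y2 + y3 + 2y4 >= 6
    y1, y2, y3, y4 >= 0

Solving the primal: x* = (2.3333, 5).
  primal value c^T x* = 34.6667.
Solving the dual: y* = (0, 4.6667, 0, 0.6667).
  dual value b^T y* = 34.6667.
Strong duality: c^T x* = b^T y*. Confirmed.

34.6667


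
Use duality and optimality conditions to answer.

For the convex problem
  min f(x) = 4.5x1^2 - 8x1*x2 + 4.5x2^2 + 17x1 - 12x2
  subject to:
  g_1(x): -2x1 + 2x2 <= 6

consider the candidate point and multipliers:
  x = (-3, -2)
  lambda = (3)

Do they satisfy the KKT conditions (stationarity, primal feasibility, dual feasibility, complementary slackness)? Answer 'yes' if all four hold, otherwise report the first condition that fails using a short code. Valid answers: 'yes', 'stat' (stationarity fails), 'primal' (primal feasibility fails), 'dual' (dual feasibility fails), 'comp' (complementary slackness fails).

Gradient of f: grad f(x) = Q x + c = (6, -6)
Constraint values g_i(x) = a_i^T x - b_i:
  g_1((-3, -2)) = -4
Stationarity residual: grad f(x) + sum_i lambda_i a_i = (0, 0)
  -> stationarity OK
Primal feasibility (all g_i <= 0): OK
Dual feasibility (all lambda_i >= 0): OK
Complementary slackness (lambda_i * g_i(x) = 0 for all i): FAILS

Verdict: the first failing condition is complementary_slackness -> comp.

comp


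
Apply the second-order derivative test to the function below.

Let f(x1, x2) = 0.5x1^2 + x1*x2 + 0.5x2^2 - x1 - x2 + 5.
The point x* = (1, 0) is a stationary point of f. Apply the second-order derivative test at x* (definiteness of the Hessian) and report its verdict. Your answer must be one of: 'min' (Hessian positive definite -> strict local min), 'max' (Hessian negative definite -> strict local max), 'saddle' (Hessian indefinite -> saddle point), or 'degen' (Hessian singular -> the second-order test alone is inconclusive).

Compute the Hessian H = grad^2 f:
  H = [[1, 1], [1, 1]]
Verify stationarity: grad f(x*) = H x* + g = (0, 0).
Eigenvalues of H: 0, 2.
H has a zero eigenvalue (singular; positive semidefinite but not definite), so H is neither positive definite, negative definite, nor indefinite. The second-order test alone is inconclusive -> degen.
(Indeed, f is constant along the null direction of H through x*, so x* is not a strict local extremum.)

degen


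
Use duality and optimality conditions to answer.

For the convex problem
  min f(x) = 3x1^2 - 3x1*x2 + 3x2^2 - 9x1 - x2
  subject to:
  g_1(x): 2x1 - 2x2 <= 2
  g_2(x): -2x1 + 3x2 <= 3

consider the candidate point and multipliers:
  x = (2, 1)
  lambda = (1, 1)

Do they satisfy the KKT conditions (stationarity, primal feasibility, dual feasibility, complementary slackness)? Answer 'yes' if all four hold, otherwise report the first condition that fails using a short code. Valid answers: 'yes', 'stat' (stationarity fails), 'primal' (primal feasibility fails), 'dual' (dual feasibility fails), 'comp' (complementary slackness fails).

Gradient of f: grad f(x) = Q x + c = (0, -1)
Constraint values g_i(x) = a_i^T x - b_i:
  g_1((2, 1)) = 0
  g_2((2, 1)) = -4
Stationarity residual: grad f(x) + sum_i lambda_i a_i = (0, 0)
  -> stationarity OK
Primal feasibility (all g_i <= 0): OK
Dual feasibility (all lambda_i >= 0): OK
Complementary slackness (lambda_i * g_i(x) = 0 for all i): FAILS

Verdict: the first failing condition is complementary_slackness -> comp.

comp


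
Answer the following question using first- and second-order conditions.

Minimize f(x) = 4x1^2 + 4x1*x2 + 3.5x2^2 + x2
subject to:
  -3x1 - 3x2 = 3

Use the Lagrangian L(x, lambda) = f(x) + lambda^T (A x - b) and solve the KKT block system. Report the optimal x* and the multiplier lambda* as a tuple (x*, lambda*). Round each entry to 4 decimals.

Form the Lagrangian:
  L(x, lambda) = (1/2) x^T Q x + c^T x + lambda^T (A x - b)
Stationarity (grad_x L = 0): Q x + c + A^T lambda = 0.
Primal feasibility: A x = b.

This gives the KKT block system:
  [ Q   A^T ] [ x     ]   [-c ]
  [ A    0  ] [ lambda ] = [ b ]

Solving the linear system:
  x*      = (-0.2857, -0.7143)
  lambda* = (-1.7143)
  f(x*)   = 2.2143

x* = (-0.2857, -0.7143), lambda* = (-1.7143)


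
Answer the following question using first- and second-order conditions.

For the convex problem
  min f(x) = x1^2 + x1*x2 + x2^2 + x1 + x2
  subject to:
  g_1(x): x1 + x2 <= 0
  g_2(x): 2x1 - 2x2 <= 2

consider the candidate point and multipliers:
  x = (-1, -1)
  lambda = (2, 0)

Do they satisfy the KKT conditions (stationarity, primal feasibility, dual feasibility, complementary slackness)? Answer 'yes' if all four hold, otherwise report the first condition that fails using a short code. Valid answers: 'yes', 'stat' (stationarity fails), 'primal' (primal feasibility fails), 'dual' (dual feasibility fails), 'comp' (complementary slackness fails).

Gradient of f: grad f(x) = Q x + c = (-2, -2)
Constraint values g_i(x) = a_i^T x - b_i:
  g_1((-1, -1)) = -2
  g_2((-1, -1)) = -2
Stationarity residual: grad f(x) + sum_i lambda_i a_i = (0, 0)
  -> stationarity OK
Primal feasibility (all g_i <= 0): OK
Dual feasibility (all lambda_i >= 0): OK
Complementary slackness (lambda_i * g_i(x) = 0 for all i): FAILS

Verdict: the first failing condition is complementary_slackness -> comp.

comp


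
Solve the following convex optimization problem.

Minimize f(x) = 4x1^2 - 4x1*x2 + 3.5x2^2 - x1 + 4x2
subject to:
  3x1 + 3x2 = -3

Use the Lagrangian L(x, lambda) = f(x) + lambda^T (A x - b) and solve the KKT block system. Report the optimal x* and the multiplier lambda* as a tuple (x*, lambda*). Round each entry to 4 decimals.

Form the Lagrangian:
  L(x, lambda) = (1/2) x^T Q x + c^T x + lambda^T (A x - b)
Stationarity (grad_x L = 0): Q x + c + A^T lambda = 0.
Primal feasibility: A x = b.

This gives the KKT block system:
  [ Q   A^T ] [ x     ]   [-c ]
  [ A    0  ] [ lambda ] = [ b ]

Solving the linear system:
  x*      = (-0.2609, -0.7391)
  lambda* = (0.0435)
  f(x*)   = -1.2826

x* = (-0.2609, -0.7391), lambda* = (0.0435)


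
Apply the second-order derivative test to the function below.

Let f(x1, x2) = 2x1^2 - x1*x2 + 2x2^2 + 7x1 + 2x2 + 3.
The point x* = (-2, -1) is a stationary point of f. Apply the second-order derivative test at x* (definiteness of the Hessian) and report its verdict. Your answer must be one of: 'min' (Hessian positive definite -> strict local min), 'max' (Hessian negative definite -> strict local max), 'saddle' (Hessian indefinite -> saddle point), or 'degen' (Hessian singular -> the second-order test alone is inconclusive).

Compute the Hessian H = grad^2 f:
  H = [[4, -1], [-1, 4]]
Verify stationarity: grad f(x*) = H x* + g = (0, 0).
Eigenvalues of H: 3, 5.
Both eigenvalues > 0, so H is positive definite -> x* is a strict local min.

min


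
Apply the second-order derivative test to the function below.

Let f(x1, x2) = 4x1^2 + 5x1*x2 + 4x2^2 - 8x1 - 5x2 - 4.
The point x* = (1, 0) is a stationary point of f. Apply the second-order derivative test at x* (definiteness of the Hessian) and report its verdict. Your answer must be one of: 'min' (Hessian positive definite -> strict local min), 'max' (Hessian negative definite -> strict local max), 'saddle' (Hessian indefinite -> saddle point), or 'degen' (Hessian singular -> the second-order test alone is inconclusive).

Compute the Hessian H = grad^2 f:
  H = [[8, 5], [5, 8]]
Verify stationarity: grad f(x*) = H x* + g = (0, 0).
Eigenvalues of H: 3, 13.
Both eigenvalues > 0, so H is positive definite -> x* is a strict local min.

min


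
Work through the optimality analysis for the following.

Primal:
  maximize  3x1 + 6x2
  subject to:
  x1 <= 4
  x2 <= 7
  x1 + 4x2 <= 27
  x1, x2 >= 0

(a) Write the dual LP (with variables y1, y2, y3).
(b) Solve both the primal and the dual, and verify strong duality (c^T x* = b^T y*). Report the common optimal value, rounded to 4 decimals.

The standard primal-dual pair for 'max c^T x s.t. A x <= b, x >= 0' is:
  Dual:  min b^T y  s.t.  A^T y >= c,  y >= 0.

So the dual LP is:
  minimize  4y1 + 7y2 + 27y3
  subject to:
    y1 + y3 >= 3
    y2 + 4y3 >= 6
    y1, y2, y3 >= 0

Solving the primal: x* = (4, 5.75).
  primal value c^T x* = 46.5.
Solving the dual: y* = (1.5, 0, 1.5).
  dual value b^T y* = 46.5.
Strong duality: c^T x* = b^T y*. Confirmed.

46.5


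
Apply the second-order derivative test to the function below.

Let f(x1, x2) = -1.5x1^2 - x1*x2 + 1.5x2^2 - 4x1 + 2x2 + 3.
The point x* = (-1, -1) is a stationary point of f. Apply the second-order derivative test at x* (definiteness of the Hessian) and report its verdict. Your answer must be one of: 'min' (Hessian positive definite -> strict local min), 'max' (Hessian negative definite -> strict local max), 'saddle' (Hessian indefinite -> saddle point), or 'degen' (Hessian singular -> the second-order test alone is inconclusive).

Compute the Hessian H = grad^2 f:
  H = [[-3, -1], [-1, 3]]
Verify stationarity: grad f(x*) = H x* + g = (0, 0).
Eigenvalues of H: -3.1623, 3.1623.
Eigenvalues have mixed signs, so H is indefinite -> x* is a saddle point.

saddle


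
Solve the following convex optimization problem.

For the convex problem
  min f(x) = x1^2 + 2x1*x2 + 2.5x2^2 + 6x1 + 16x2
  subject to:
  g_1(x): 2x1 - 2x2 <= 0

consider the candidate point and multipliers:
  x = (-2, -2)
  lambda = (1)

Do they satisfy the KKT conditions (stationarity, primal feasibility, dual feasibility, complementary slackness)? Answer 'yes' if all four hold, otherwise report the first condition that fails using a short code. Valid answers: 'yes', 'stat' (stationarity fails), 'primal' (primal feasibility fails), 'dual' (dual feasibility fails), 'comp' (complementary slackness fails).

Gradient of f: grad f(x) = Q x + c = (-2, 2)
Constraint values g_i(x) = a_i^T x - b_i:
  g_1((-2, -2)) = 0
Stationarity residual: grad f(x) + sum_i lambda_i a_i = (0, 0)
  -> stationarity OK
Primal feasibility (all g_i <= 0): OK
Dual feasibility (all lambda_i >= 0): OK
Complementary slackness (lambda_i * g_i(x) = 0 for all i): OK

Verdict: yes, KKT holds.

yes


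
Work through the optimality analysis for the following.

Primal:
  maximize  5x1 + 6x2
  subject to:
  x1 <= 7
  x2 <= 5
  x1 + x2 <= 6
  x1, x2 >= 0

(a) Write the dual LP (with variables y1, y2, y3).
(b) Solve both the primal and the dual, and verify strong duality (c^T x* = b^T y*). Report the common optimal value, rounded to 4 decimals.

The standard primal-dual pair for 'max c^T x s.t. A x <= b, x >= 0' is:
  Dual:  min b^T y  s.t.  A^T y >= c,  y >= 0.

So the dual LP is:
  minimize  7y1 + 5y2 + 6y3
  subject to:
    y1 + y3 >= 5
    y2 + y3 >= 6
    y1, y2, y3 >= 0

Solving the primal: x* = (1, 5).
  primal value c^T x* = 35.
Solving the dual: y* = (0, 1, 5).
  dual value b^T y* = 35.
Strong duality: c^T x* = b^T y*. Confirmed.

35


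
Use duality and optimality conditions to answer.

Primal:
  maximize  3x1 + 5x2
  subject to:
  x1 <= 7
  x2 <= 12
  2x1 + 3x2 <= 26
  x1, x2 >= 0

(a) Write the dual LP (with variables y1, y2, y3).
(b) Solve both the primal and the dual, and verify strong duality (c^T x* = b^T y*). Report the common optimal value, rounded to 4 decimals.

The standard primal-dual pair for 'max c^T x s.t. A x <= b, x >= 0' is:
  Dual:  min b^T y  s.t.  A^T y >= c,  y >= 0.

So the dual LP is:
  minimize  7y1 + 12y2 + 26y3
  subject to:
    y1 + 2y3 >= 3
    y2 + 3y3 >= 5
    y1, y2, y3 >= 0

Solving the primal: x* = (0, 8.6667).
  primal value c^T x* = 43.3333.
Solving the dual: y* = (0, 0, 1.6667).
  dual value b^T y* = 43.3333.
Strong duality: c^T x* = b^T y*. Confirmed.

43.3333


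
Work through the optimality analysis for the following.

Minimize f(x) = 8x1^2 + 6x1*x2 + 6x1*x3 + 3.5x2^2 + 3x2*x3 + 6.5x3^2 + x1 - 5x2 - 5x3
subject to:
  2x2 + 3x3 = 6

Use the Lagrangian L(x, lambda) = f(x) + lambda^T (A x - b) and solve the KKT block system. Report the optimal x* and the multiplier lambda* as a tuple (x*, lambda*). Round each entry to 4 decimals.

Form the Lagrangian:
  L(x, lambda) = (1/2) x^T Q x + c^T x + lambda^T (A x - b)
Stationarity (grad_x L = 0): Q x + c + A^T lambda = 0.
Primal feasibility: A x = b.

This gives the KKT block system:
  [ Q   A^T ] [ x     ]   [-c ]
  [ A    0  ] [ lambda ] = [ b ]

Solving the linear system:
  x*      = (-1.0269, 1.715, 0.8567)
  lambda* = (-1.7068)
  f(x*)   = -1.8221

x* = (-1.0269, 1.715, 0.8567), lambda* = (-1.7068)


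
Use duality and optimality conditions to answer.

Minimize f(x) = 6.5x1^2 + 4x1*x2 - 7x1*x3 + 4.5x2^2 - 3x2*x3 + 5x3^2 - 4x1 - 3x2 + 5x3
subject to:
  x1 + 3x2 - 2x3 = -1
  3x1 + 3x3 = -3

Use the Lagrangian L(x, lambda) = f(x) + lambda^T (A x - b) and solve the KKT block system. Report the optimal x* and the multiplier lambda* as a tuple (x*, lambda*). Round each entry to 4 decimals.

Form the Lagrangian:
  L(x, lambda) = (1/2) x^T Q x + c^T x + lambda^T (A x - b)
Stationarity (grad_x L = 0): Q x + c + A^T lambda = 0.
Primal feasibility: A x = b.

This gives the KKT block system:
  [ Q   A^T ] [ x     ]   [-c ]
  [ A    0  ] [ lambda ] = [ b ]

Solving the linear system:
  x*      = (-0.3125, -0.6875, -0.6875)
  lambda* = (2.7917, 1.0694)
  f(x*)   = 2.9375

x* = (-0.3125, -0.6875, -0.6875), lambda* = (2.7917, 1.0694)
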